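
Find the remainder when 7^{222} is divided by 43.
By Fermat: 7^{42} ≡ 1 (mod 43). 222 = 5×42 + 12. So 7^{222} ≡ 7^{12} ≡ 1 (mod 43)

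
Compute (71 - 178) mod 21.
19

(71 - 178) = -107
-107 mod 21 = 19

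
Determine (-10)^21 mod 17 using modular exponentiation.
Using Fermat: (-10)^{16} ≡ 1 (mod 17). 21 ≡ 5 (mod 16). So (-10)^{21} ≡ (-10)^{5} ≡ 11 (mod 17)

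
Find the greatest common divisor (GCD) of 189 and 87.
3

Using the Euclidean algorithm:
189 = 2 × 87 + 15
87 = 5 × 15 + 12
15 = 1 × 12 + 3
12 = 4 × 3 + 0

GCD(189, 87) = 3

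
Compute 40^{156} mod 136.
64

Using successive squaring:
Binary expansion of 156: 10011100
Powers of 40 mod 136 (each is the square of the previous):
  40^1 ≡ 40 (mod 136)
  40^2 ≡ 40² = 1600 ≡ 104 (mod 136)
  40^4 ≡ 104² = 10816 ≡ 72 (mod 136)
  40^8 ≡ 72² = 5184 ≡ 16 (mod 136)
  40^16 ≡ 16² = 256 ≡ 120 (mod 136)
  40^32 ≡ 120² = 14400 ≡ 120 (mod 136)
  40^64 ≡ 120² = 14400 ≡ 120 (mod 136)
  40^128 ≡ 120² = 14400 ≡ 120 (mod 136)
156 = 128 + 16 + 8 + 4, so 40^156 = 40^128 × 40^16 × 40^8 × 40^4 ≡ 120 × 120 × 16 × 72 (mod 136)
Multiplying step by step:
  120 × 120 = 14400 ≡ 120 (mod 136)
  120 × 16 = 1920 ≡ 16 (mod 136)
  16 × 72 = 1152 ≡ 64 (mod 136)
Result: 40^156 ≡ 64 (mod 136)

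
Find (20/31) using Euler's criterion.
(20/31) = 20^{15} mod 31 = 1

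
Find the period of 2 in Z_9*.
Powers of 2 mod 9: 2^1≡2, 2^2≡4, 2^3≡8, 2^4≡7, 2^5≡5, 2^6≡1. Order = 6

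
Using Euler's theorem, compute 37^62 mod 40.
By Euler: 37^{16} ≡ 1 (mod 40) since gcd(37, 40) = 1. 62 = 3×16 + 14. So 37^{62} ≡ 37^{14} ≡ 9 (mod 40)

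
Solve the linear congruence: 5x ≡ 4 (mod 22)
14

Since gcd(5, 22) = 1 divides 4, a solution exists.
Multiply both sides by the inverse of 5 mod 22:
  5^(-1) mod 22 = 9
  x ≡ 9 × 4 ≡ 36 ≡ 14 (mod 22)
Verification: 5 × 14 = 70 = 3 × 22 + 4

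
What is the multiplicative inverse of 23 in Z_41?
25

Using Extended Euclidean Algorithm:
gcd(23, 41) = 1
Bezout coefficients: 23 × -16 + 41 × 9 = 1
So 23 × -16 ≡ 1 (mod 41)
The inverse is -16 mod 41 = 25
Verification: 23 × 25 = 575 = 14 × 41 + 1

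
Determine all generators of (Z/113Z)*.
Primitive roots mod 113: {3, 5, 6, 10, 12, 17, 19, 20, 21, 23, 24, 27, 29, 33, 34, 37, 38, 39, 43, 45, 46, 47, 54, 55, 58, 59, 66, 67, 68, 70, 74, 75, 76, 79, 80, 84, 86, 89, 90, 92, 93, 94, 96, 101, 103, 107, 108, 110}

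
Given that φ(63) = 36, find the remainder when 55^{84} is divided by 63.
By Euler: 55^{36} ≡ 1 (mod 63) since gcd(55, 63) = 1. 84 = 2×36 + 12. So 55^{84} ≡ 55^{12} ≡ 1 (mod 63)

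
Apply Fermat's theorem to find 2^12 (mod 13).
By Fermat's Little Theorem, 2^{12} ≡ 1 (mod 13) since 13 is prime and gcd(2, 13) = 1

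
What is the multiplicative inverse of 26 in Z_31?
6

Using Extended Euclidean Algorithm:
gcd(26, 31) = 1
Bezout coefficients: 26 × 6 + 31 × -5 = 1
So 26 × 6 ≡ 1 (mod 31)
The inverse is 6 mod 31 = 6
Verification: 26 × 6 = 156 = 5 × 31 + 1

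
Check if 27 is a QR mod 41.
By Euler's criterion: 27^{20} ≡ 40 (mod 41). Since this equals -1 (≡ 40), 27 is not a QR.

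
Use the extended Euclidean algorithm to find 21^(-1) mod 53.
Extended GCD: 21(-5) + 53(2) = 1. So 21^(-1) ≡ 48 ≡ 48 (mod 53). Verify: 21 × 48 = 1008 ≡ 1 (mod 53)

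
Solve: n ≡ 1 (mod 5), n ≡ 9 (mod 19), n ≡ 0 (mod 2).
M = 5 × 19 × 2 = 190. M₁ = 38, y₁ ≡ 2 (mod 5). M₂ = 10, y₂ ≡ 2 (mod 19). M₃ = 95, y₃ ≡ 1 (mod 2). n = 1×38×2 + 9×10×2 + 0×95×1 ≡ 66 (mod 190)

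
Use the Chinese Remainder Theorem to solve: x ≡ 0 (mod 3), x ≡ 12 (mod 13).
M = 3 × 13 = 39. M₁ = 13, y₁ ≡ 1 (mod 3). M₂ = 3, y₂ ≡ 9 (mod 13). x = 0×13×1 + 12×3×9 ≡ 12 (mod 39)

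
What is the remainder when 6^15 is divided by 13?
Using Fermat: 6^{12} ≡ 1 (mod 13). 15 ≡ 3 (mod 12). So 6^{15} ≡ 6^{3} ≡ 8 (mod 13)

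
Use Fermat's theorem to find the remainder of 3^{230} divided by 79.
40

By Fermat's Little Theorem, a^(p-1) ≡ 1 (mod p) for prime p and gcd(a, p) = 1
Here p = 79, so 3^78 ≡ 1 (mod 79)
We can reduce the exponent: 230 mod 78 = 74
So 3^230 ≡ 3^74 (mod 79)
Computing: 3^74 mod 79 = 40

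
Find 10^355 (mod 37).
Using Fermat: 10^{36} ≡ 1 (mod 37). 355 ≡ 31 (mod 36). So 10^{355} ≡ 10^{31} ≡ 10 (mod 37)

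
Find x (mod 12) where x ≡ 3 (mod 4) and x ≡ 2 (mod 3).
M = 4 × 3 = 12. M₁ = 3, y₁ ≡ 3 (mod 4). M₂ = 4, y₂ ≡ 1 (mod 3). x = 3×3×3 + 2×4×1 ≡ 11 (mod 12)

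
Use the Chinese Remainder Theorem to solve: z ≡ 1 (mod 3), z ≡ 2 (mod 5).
M = 3 × 5 = 15. M₁ = 5, y₁ ≡ 2 (mod 3). M₂ = 3, y₂ ≡ 2 (mod 5). z = 1×5×2 + 2×3×2 ≡ 7 (mod 15)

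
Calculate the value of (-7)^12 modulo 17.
Using repeated squaring. (-7) ≡ 10 (mod 17). 12 = 8 + 4 (binary 1100). Repeated squaring mod 17: 10^1 ≡ 10; 10^2 ≡ 10² = 100 ≡ 15; 10^4 ≡ 15² = 225 ≡ 4; 10^8 ≡ 4² = 16 ≡ 16. Multiply: (-7)^12 ≡ 10^8 × 10^4 ≡ 16 × 4 (mod 17): 16 × 4 = 64 ≡ 13. So (-7)^12 ≡ 13 (mod 17).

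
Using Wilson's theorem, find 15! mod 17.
(16)! = (15)! × (16) ≡ -1 (mod 17). So (15)! ≡ -1 × (16)^(-1) ≡ (-1)×(-1) = 1 (mod 17)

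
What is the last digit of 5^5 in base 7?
5 = 4 + 1 (binary 101). Repeated squaring mod 7: 5^1 ≡ 5; 5^2 ≡ 5² = 25 ≡ 4; 5^4 ≡ 4² = 16 ≡ 2. Multiply: 5^5 = 5^4 × 5^1 ≡ 2 × 5 (mod 7): 2 × 5 = 10 ≡ 3. So 5^5 ≡ 3 (mod 7).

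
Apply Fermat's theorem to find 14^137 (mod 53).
By Fermat: 14^{52} ≡ 1 (mod 53). 137 = 2×52 + 33. So 14^{137} ≡ 14^{33} ≡ 51 (mod 53)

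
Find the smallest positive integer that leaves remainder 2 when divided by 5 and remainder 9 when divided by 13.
M = 5 × 13 = 65. M₁ = 13, y₁ ≡ 2 (mod 5). M₂ = 5, y₂ ≡ 8 (mod 13). r = 2×13×2 + 9×5×8 ≡ 22 (mod 65). The smallest positive such number is 22.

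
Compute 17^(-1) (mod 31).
11

Using Extended Euclidean Algorithm:
gcd(17, 31) = 1
Bezout coefficients: 17 × 11 + 31 × -6 = 1
So 17 × 11 ≡ 1 (mod 31)
The inverse is 11 mod 31 = 11
Verification: 17 × 11 = 187 = 6 × 31 + 1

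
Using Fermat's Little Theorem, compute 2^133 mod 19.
By Fermat: 2^{18} ≡ 1 (mod 19). 133 = 7×18 + 7. So 2^{133} ≡ 2^{7} ≡ 14 (mod 19)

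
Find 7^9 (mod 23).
9 = 8 + 1 (binary 1001). Repeated squaring mod 23: 7^1 ≡ 7; 7^2 ≡ 7² = 49 ≡ 3; 7^4 ≡ 3² = 9 ≡ 9; 7^8 ≡ 9² = 81 ≡ 12. Multiply: 7^9 = 7^8 × 7^1 ≡ 12 × 7 (mod 23): 12 × 7 = 84 ≡ 15. So 7^9 ≡ 15 (mod 23).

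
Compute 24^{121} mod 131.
47

Using successive squaring:
Binary expansion of 121: 1111001
Powers of 24 mod 131 (each is the square of the previous):
  24^1 ≡ 24 (mod 131)
  24^2 ≡ 24² = 576 ≡ 52 (mod 131)
  24^4 ≡ 52² = 2704 ≡ 84 (mod 131)
  24^8 ≡ 84² = 7056 ≡ 113 (mod 131)
  24^16 ≡ 113² = 12769 ≡ 62 (mod 131)
  24^32 ≡ 62² = 3844 ≡ 45 (mod 131)
  24^64 ≡ 45² = 2025 ≡ 60 (mod 131)
121 = 64 + 32 + 16 + 8 + 1, so 24^121 = 24^64 × 24^32 × 24^16 × 24^8 × 24^1 ≡ 60 × 45 × 62 × 113 × 24 (mod 131)
Multiplying step by step:
  60 × 45 = 2700 ≡ 80 (mod 131)
  80 × 62 = 4960 ≡ 113 (mod 131)
  113 × 113 = 12769 ≡ 62 (mod 131)
  62 × 24 = 1488 ≡ 47 (mod 131)
Result: 24^121 ≡ 47 (mod 131)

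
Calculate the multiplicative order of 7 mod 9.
Powers of 7 mod 9: 7^1≡7, 7^2≡4, 7^3≡1. Order = 3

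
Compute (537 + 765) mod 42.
0

(537 + 765) = 1302
1302 mod 42 = 0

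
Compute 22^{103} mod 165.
88

Using successive squaring:
Binary expansion of 103: 1100111
Powers of 22 mod 165 (each is the square of the previous):
  22^1 ≡ 22 (mod 165)
  22^2 ≡ 22² = 484 ≡ 154 (mod 165)
  22^4 ≡ 154² = 23716 ≡ 121 (mod 165)
  22^8 ≡ 121² = 14641 ≡ 121 (mod 165)
  22^16 ≡ 121² = 14641 ≡ 121 (mod 165)
  22^32 ≡ 121² = 14641 ≡ 121 (mod 165)
  22^64 ≡ 121² = 14641 ≡ 121 (mod 165)
103 = 64 + 32 + 4 + 2 + 1, so 22^103 = 22^64 × 22^32 × 22^4 × 22^2 × 22^1 ≡ 121 × 121 × 121 × 154 × 22 (mod 165)
Multiplying step by step:
  121 × 121 = 14641 ≡ 121 (mod 165)
  121 × 121 = 14641 ≡ 121 (mod 165)
  121 × 154 = 18634 ≡ 154 (mod 165)
  154 × 22 = 3388 ≡ 88 (mod 165)
Result: 22^103 ≡ 88 (mod 165)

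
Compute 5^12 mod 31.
Using repeated squaring. 12 = 8 + 4 (binary 1100). Repeated squaring mod 31: 5^1 ≡ 5; 5^2 ≡ 5² = 25 ≡ 25; 5^4 ≡ 25² = 625 ≡ 5; 5^8 ≡ 5² = 25 ≡ 25. Multiply: 5^12 = 5^8 × 5^4 ≡ 25 × 5 (mod 31): 25 × 5 = 125 ≡ 1. So 5^12 ≡ 1 (mod 31).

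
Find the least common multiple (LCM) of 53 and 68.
3604

First find GCD(53, 68) using the Euclidean algorithm:
53 = 0 × 68 + 53
68 = 1 × 53 + 15
53 = 3 × 15 + 8
15 = 1 × 8 + 7
8 = 1 × 7 + 1
7 = 7 × 1 + 0
GCD(53, 68) = 1

LCM formula: LCM(a, b) = (a × b) / GCD(a, b)
LCM(53, 68) = (53 × 68) / 1
LCM(53, 68) = 3604 / 1
LCM(53, 68) = 3604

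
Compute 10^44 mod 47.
Using repeated squaring. 44 = 32 + 8 + 4 (binary 101100). Repeated squaring mod 47: 10^1 ≡ 10; 10^2 ≡ 10² = 100 ≡ 6; 10^4 ≡ 6² = 36 ≡ 36; 10^8 ≡ 36² = 1296 ≡ 27; 10^16 ≡ 27² = 729 ≡ 24; 10^32 ≡ 24² = 576 ≡ 12. Multiply: 10^44 = 10^32 × 10^8 × 10^4 ≡ 12 × 27 × 36 (mod 47): 12 × 27 = 324 ≡ 42; 42 × 36 = 1512 ≡ 8. So 10^44 ≡ 8 (mod 47).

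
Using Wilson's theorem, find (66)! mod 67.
By Wilson's theorem, (66)! ≡ -1 ≡ 66 (mod 67)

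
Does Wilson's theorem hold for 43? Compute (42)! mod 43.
(42)! mod 43 = 42. Since this equals -1 (mod 43), Wilson confirms 43 is prime.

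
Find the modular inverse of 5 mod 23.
5^(-1) ≡ 14 (mod 23). Verification: 5 × 14 = 70 ≡ 1 (mod 23)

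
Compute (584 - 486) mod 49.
0

(584 - 486) = 98
98 mod 49 = 0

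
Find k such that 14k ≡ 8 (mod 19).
6

Since gcd(14, 19) = 1 divides 8, a solution exists.
Multiply both sides by the inverse of 14 mod 19:
  14^(-1) mod 19 = 15
  x ≡ 15 × 8 ≡ 120 ≡ 6 (mod 19)
Verification: 14 × 6 = 84 = 4 × 19 + 8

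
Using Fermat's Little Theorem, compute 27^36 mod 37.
By Fermat's Little Theorem, 27^{36} ≡ 1 (mod 37) since 37 is prime and gcd(27, 37) = 1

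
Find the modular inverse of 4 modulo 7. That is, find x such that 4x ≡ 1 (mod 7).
2

Using Extended Euclidean Algorithm:
gcd(4, 7) = 1
Bezout coefficients: 4 × 2 + 7 × -1 = 1
So 4 × 2 ≡ 1 (mod 7)
The inverse is 2 mod 7 = 2
Verification: 4 × 2 = 8 = 1 × 7 + 1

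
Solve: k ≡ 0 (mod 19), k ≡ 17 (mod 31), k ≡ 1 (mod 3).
M = 19 × 31 × 3 = 1767. M₁ = 93, y₁ ≡ 9 (mod 19). M₂ = 57, y₂ ≡ 6 (mod 31). M₃ = 589, y₃ ≡ 1 (mod 3). k = 0×93×9 + 17×57×6 + 1×589×1 ≡ 1102 (mod 1767)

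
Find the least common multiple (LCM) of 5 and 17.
85

First find GCD(5, 17) using the Euclidean algorithm:
5 = 0 × 17 + 5
17 = 3 × 5 + 2
5 = 2 × 2 + 1
2 = 2 × 1 + 0
GCD(5, 17) = 1

LCM formula: LCM(a, b) = (a × b) / GCD(a, b)
LCM(5, 17) = (5 × 17) / 1
LCM(5, 17) = 85 / 1
LCM(5, 17) = 85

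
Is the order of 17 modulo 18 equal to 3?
No, the actual order is 2, not 3.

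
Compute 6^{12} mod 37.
1

Using successive squaring:
Binary expansion of 12: 1100
Powers of 6 mod 37 (each is the square of the previous):
  6^1 ≡ 6 (mod 37)
  6^2 ≡ 6² = 36 ≡ 36 (mod 37)
  6^4 ≡ 36² = 1296 ≡ 1 (mod 37)
  6^8 ≡ 1² = 1 ≡ 1 (mod 37)
12 = 8 + 4, so 6^12 = 6^8 × 6^4 ≡ 1 × 1 (mod 37)
Multiplying step by step:
  1 × 1 = 1 ≡ 1 (mod 37)
Result: 6^12 ≡ 1 (mod 37)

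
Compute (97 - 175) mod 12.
6

(97 - 175) = -78
-78 mod 12 = 6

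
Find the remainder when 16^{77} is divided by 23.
By Fermat: 16^{22} ≡ 1 (mod 23). 77 = 3×22 + 11. So 16^{77} ≡ 16^{11} ≡ 1 (mod 23)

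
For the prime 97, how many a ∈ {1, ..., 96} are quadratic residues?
For prime 97, there are (p-1)/2 = (97-1)/2 = 48 quadratic residues (excluding 0).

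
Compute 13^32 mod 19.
Using Fermat: 13^{18} ≡ 1 (mod 19). 32 ≡ 14 (mod 18). So 13^{32} ≡ 13^{14} ≡ 5 (mod 19)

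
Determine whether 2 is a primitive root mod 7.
p - 1 = 6 has prime divisors 2, 3. Check 2^(6/q) mod 7 for each: 2^(6/2) = 2^3 ≡ 1, 2^(6/3) = 2^2 ≡ 4 (mod 7). Since 2^3 ≡ 1 (mod 7), the order of 2 divides 3 (in fact the order is 3) ≠ 6, so it is not a primitive root.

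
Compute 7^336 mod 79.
Using Fermat: 7^{78} ≡ 1 (mod 79). 336 ≡ 24 (mod 78). So 7^{336} ≡ 7^{24} ≡ 64 (mod 79)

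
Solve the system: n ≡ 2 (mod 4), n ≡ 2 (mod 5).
M = 4 × 5 = 20. M₁ = 5, y₁ ≡ 1 (mod 4). M₂ = 4, y₂ ≡ 4 (mod 5). n = 2×5×1 + 2×4×4 ≡ 2 (mod 20)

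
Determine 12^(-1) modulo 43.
12^(-1) ≡ 18 (mod 43). Verification: 12 × 18 = 216 ≡ 1 (mod 43)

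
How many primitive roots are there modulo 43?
Number of primitive roots mod 43 = φ(42) = 12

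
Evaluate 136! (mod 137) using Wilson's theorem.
By Wilson's theorem, (136)! ≡ -1 ≡ 136 (mod 137)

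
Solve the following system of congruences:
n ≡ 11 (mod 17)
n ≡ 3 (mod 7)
45

Using the Chinese Remainder Theorem:
M = product of moduli = 119
For equation 1: M_1 = 7, 7 ≡ 7 (mod 17), inverse of 7 mod 17 is 5 (check: 7 × 5 = 35 ≡ 1 (mod 17))
For equation 2: M_2 = 17, 17 ≡ 3 (mod 7), inverse of 17 mod 7 is 5 (check: 3 × 5 = 15 ≡ 1 (mod 7))
Combine: n ≡ Σ r_i×M_i×(M_i⁻¹ mod m_i) = 11×7×5 + 3×17×5 = 385 + 255 = 640
640 mod 119 = 45
n ≡ 45 (mod 119)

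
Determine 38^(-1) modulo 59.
38^(-1) ≡ 14 (mod 59). Verification: 38 × 14 = 532 ≡ 1 (mod 59)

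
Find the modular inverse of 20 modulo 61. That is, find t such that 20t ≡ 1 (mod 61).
58

Using Extended Euclidean Algorithm:
gcd(20, 61) = 1
Bezout coefficients: 20 × -3 + 61 × 1 = 1
So 20 × -3 ≡ 1 (mod 61)
The inverse is -3 mod 61 = 58
Verification: 20 × 58 = 1160 = 19 × 61 + 1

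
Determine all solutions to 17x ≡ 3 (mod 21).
15

Since gcd(17, 21) = 1 divides 3, a solution exists.
Multiply both sides by the inverse of 17 mod 21:
  17^(-1) mod 21 = 5
  x ≡ 5 × 3 ≡ 15 ≡ 15 (mod 21)
Verification: 17 × 15 = 255 = 12 × 21 + 3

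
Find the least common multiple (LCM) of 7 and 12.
84

First find GCD(7, 12) using the Euclidean algorithm:
7 = 0 × 12 + 7
12 = 1 × 7 + 5
7 = 1 × 5 + 2
5 = 2 × 2 + 1
2 = 2 × 1 + 0
GCD(7, 12) = 1

LCM formula: LCM(a, b) = (a × b) / GCD(a, b)
LCM(7, 12) = (7 × 12) / 1
LCM(7, 12) = 84 / 1
LCM(7, 12) = 84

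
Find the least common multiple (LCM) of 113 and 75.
8475

First find GCD(113, 75) using the Euclidean algorithm:
113 = 1 × 75 + 38
75 = 1 × 38 + 37
38 = 1 × 37 + 1
37 = 37 × 1 + 0
GCD(113, 75) = 1

LCM formula: LCM(a, b) = (a × b) / GCD(a, b)
LCM(113, 75) = (113 × 75) / 1
LCM(113, 75) = 8475 / 1
LCM(113, 75) = 8475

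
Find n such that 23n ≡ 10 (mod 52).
14

Since gcd(23, 52) = 1 divides 10, a solution exists.
Multiply both sides by the inverse of 23 mod 52:
  23^(-1) mod 52 = 43
  x ≡ 43 × 10 ≡ 430 ≡ 14 (mod 52)
Verification: 23 × 14 = 322 = 6 × 52 + 10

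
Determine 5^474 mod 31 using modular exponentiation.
Using Fermat: 5^{30} ≡ 1 (mod 31). 474 ≡ 24 (mod 30). So 5^{474} ≡ 5^{24} ≡ 1 (mod 31)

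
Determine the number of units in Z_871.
792

Prime factorization: 871 = 13 × 67
Using the formula φ(n) = n × Π(1 - 1/p) for each prime factor p:
φ(871) = 871 × (1 - 1/13) × (1 - 1/67)
φ(871) = 792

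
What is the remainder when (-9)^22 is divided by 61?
Using repeated squaring. (-9) ≡ 52 (mod 61). 22 = 16 + 4 + 2 (binary 10110). Repeated squaring mod 61: 52^1 ≡ 52; 52^2 ≡ 52² = 2704 ≡ 20; 52^4 ≡ 20² = 400 ≡ 34; 52^8 ≡ 34² = 1156 ≡ 58; 52^16 ≡ 58² = 3364 ≡ 9. Multiply: (-9)^22 ≡ 52^16 × 52^4 × 52^2 ≡ 9 × 34 × 20 (mod 61): 9 × 34 = 306 ≡ 1; 1 × 20 = 20 ≡ 20. So (-9)^22 ≡ 20 (mod 61).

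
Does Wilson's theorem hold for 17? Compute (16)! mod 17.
(16)! mod 17 = 16. Since this equals -1 (mod 17), Wilson confirms 17 is prime.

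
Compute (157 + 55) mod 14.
2

(157 + 55) = 212
212 mod 14 = 2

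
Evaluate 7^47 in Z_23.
Using Fermat: 7^{22} ≡ 1 (mod 23). 47 ≡ 3 (mod 22). So 7^{47} ≡ 7^{3} ≡ 21 (mod 23)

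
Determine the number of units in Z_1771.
1320

Prime factorization: 1771 = 7 × 11 × 23
Using the formula φ(n) = n × Π(1 - 1/p) for each prime factor p:
φ(1771) = 1771 × (1 - 1/7) × (1 - 1/11) × (1 - 1/23)
φ(1771) = 1320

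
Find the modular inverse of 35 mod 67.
35^(-1) ≡ 23 (mod 67). Verification: 35 × 23 = 805 ≡ 1 (mod 67)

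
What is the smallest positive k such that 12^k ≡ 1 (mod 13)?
Powers of 12 mod 13: 12^1≡12, 12^2≡1. Order = 2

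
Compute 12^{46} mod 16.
0

Using successive squaring:
Binary expansion of 46: 101110
Powers of 12 mod 16 (each is the square of the previous):
  12^1 ≡ 12 (mod 16)
  12^2 ≡ 12² = 144 ≡ 0 (mod 16)
  12^4 ≡ 0² = 0 ≡ 0 (mod 16)
  12^8 ≡ 0² = 0 ≡ 0 (mod 16)
  12^16 ≡ 0² = 0 ≡ 0 (mod 16)
  12^32 ≡ 0² = 0 ≡ 0 (mod 16)
46 = 32 + 8 + 4 + 2, so 12^46 = 12^32 × 12^8 × 12^4 × 12^2 ≡ 0 × 0 × 0 × 0 (mod 16)
Multiplying step by step:
  0 × 0 = 0 ≡ 0 (mod 16)
  0 × 0 = 0 ≡ 0 (mod 16)
  0 × 0 = 0 ≡ 0 (mod 16)
Result: 12^46 ≡ 0 (mod 16)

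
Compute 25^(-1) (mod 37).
3

Using Extended Euclidean Algorithm:
gcd(25, 37) = 1
Bezout coefficients: 25 × 3 + 37 × -2 = 1
So 25 × 3 ≡ 1 (mod 37)
The inverse is 3 mod 37 = 3
Verification: 25 × 3 = 75 = 2 × 37 + 1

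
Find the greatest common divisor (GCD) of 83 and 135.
1

Using the Euclidean algorithm:
83 = 0 × 135 + 83
135 = 1 × 83 + 52
83 = 1 × 52 + 31
52 = 1 × 31 + 21
31 = 1 × 21 + 10
21 = 2 × 10 + 1
10 = 10 × 1 + 0

GCD(83, 135) = 1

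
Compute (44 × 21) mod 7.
0

(44 × 21) = 924
924 mod 7 = 0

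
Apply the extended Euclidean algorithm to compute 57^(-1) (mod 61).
Extended GCD: 57(15) + 61(-14) = 1. So 57^(-1) ≡ 15 ≡ 15 (mod 61). Verify: 57 × 15 = 855 ≡ 1 (mod 61)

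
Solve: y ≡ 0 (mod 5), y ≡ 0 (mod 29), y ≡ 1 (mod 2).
M = 5 × 29 × 2 = 290. M₁ = 58, y₁ ≡ 2 (mod 5). M₂ = 10, y₂ ≡ 3 (mod 29). M₃ = 145, y₃ ≡ 1 (mod 2). y = 0×58×2 + 0×10×3 + 1×145×1 ≡ 145 (mod 290)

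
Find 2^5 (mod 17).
5 = 4 + 1 (binary 101). Repeated squaring mod 17: 2^1 ≡ 2; 2^2 ≡ 2² = 4 ≡ 4; 2^4 ≡ 4² = 16 ≡ 16. Multiply: 2^5 = 2^4 × 2^1 ≡ 16 × 2 (mod 17): 16 × 2 = 32 ≡ 15. So 2^5 ≡ 15 (mod 17).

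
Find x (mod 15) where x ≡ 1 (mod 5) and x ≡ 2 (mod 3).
M = 5 × 3 = 15. M₁ = 3, y₁ ≡ 2 (mod 5). M₂ = 5, y₂ ≡ 2 (mod 3). x = 1×3×2 + 2×5×2 ≡ 11 (mod 15)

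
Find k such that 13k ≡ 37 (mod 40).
9

Since gcd(13, 40) = 1 divides 37, a solution exists.
Multiply both sides by the inverse of 13 mod 40:
  13^(-1) mod 40 = 37
  x ≡ 37 × 37 ≡ 1369 ≡ 9 (mod 40)
Verification: 13 × 9 = 117 = 2 × 40 + 37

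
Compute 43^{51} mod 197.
121

Using successive squaring:
Binary expansion of 51: 110011
Powers of 43 mod 197 (each is the square of the previous):
  43^1 ≡ 43 (mod 197)
  43^2 ≡ 43² = 1849 ≡ 76 (mod 197)
  43^4 ≡ 76² = 5776 ≡ 63 (mod 197)
  43^8 ≡ 63² = 3969 ≡ 29 (mod 197)
  43^16 ≡ 29² = 841 ≡ 53 (mod 197)
  43^32 ≡ 53² = 2809 ≡ 51 (mod 197)
51 = 32 + 16 + 2 + 1, so 43^51 = 43^32 × 43^16 × 43^2 × 43^1 ≡ 51 × 53 × 76 × 43 (mod 197)
Multiplying step by step:
  51 × 53 = 2703 ≡ 142 (mod 197)
  142 × 76 = 10792 ≡ 154 (mod 197)
  154 × 43 = 6622 ≡ 121 (mod 197)
Result: 43^51 ≡ 121 (mod 197)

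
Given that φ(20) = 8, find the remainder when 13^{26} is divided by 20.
By Euler: 13^{8} ≡ 1 (mod 20) since gcd(13, 20) = 1. 26 = 3×8 + 2. So 13^{26} ≡ 13^{2} ≡ 9 (mod 20)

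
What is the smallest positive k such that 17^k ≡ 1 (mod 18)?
Powers of 17 mod 18: 17^1≡17, 17^2≡1. Order = 2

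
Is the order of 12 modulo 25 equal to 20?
Yes, ord_25(12) = 20.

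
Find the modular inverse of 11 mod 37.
11^(-1) ≡ 27 (mod 37). Verification: 11 × 27 = 297 ≡ 1 (mod 37)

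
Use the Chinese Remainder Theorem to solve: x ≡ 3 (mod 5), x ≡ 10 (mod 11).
43

Using the Chinese Remainder Theorem:
M = product of moduli = 55
For equation 1: M_1 = 11, 11 ≡ 1 (mod 5), inverse of 11 mod 5 is 1 (check: 1 × 1 = 1 ≡ 1 (mod 5))
For equation 2: M_2 = 5, 5 ≡ 5 (mod 11), inverse of 5 mod 11 is 9 (check: 5 × 9 = 45 ≡ 1 (mod 11))
Combine: x ≡ Σ r_i×M_i×(M_i⁻¹ mod m_i) = 3×11×1 + 10×5×9 = 33 + 450 = 483
483 mod 55 = 43
x ≡ 43 (mod 55)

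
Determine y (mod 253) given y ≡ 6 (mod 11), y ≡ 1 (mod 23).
116

Using the Chinese Remainder Theorem:
M = product of moduli = 253
For equation 1: M_1 = 23, 23 ≡ 1 (mod 11), inverse of 23 mod 11 is 1 (check: 1 × 1 = 1 ≡ 1 (mod 11))
For equation 2: M_2 = 11, 11 ≡ 11 (mod 23), inverse of 11 mod 23 is 21 (check: 11 × 21 = 231 ≡ 1 (mod 23))
Combine: y ≡ Σ r_i×M_i×(M_i⁻¹ mod m_i) = 6×23×1 + 1×11×21 = 138 + 231 = 369
369 mod 253 = 116
y ≡ 116 (mod 253)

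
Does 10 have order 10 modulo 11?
p - 1 = 10 has prime divisors 2, 5. Check 10^(10/q) mod 11 for each: 10^(10/2) = 10^5 ≡ 10, 10^(10/5) = 10^2 ≡ 1 (mod 11). Since 10^2 ≡ 1 (mod 11), the order of 10 divides 2 (in fact the order is 2) ≠ 10, so it is not a primitive root.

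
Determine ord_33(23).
Powers of 23 mod 33: 23^1≡23, 23^2≡1. Order = 2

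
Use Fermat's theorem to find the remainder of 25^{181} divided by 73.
25

By Fermat's Little Theorem, a^(p-1) ≡ 1 (mod p) for prime p and gcd(a, p) = 1
Here p = 73, so 25^72 ≡ 1 (mod 73)
We can reduce the exponent: 181 mod 72 = 37
So 25^181 ≡ 25^37 (mod 73)
Computing: 25^37 mod 73 = 25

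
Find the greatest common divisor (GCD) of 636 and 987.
3

Using the Euclidean algorithm:
636 = 0 × 987 + 636
987 = 1 × 636 + 351
636 = 1 × 351 + 285
351 = 1 × 285 + 66
285 = 4 × 66 + 21
66 = 3 × 21 + 3
21 = 7 × 3 + 0

GCD(636, 987) = 3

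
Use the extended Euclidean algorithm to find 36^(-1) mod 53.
Extended GCD: 36(-25) + 53(17) = 1. So 36^(-1) ≡ 28 ≡ 28 (mod 53). Verify: 36 × 28 = 1008 ≡ 1 (mod 53)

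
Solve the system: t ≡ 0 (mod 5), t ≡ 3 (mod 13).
M = 5 × 13 = 65. M₁ = 13, y₁ ≡ 2 (mod 5). M₂ = 5, y₂ ≡ 8 (mod 13). t = 0×13×2 + 3×5×8 ≡ 55 (mod 65)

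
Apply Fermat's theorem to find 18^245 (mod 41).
By Fermat: 18^{40} ≡ 1 (mod 41). 245 ≡ 5 (mod 40). So 18^{245} ≡ 18^{5} ≡ 1 (mod 41)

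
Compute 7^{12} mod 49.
0

Using successive squaring:
Binary expansion of 12: 1100
Powers of 7 mod 49 (each is the square of the previous):
  7^1 ≡ 7 (mod 49)
  7^2 ≡ 7² = 49 ≡ 0 (mod 49)
  7^4 ≡ 0² = 0 ≡ 0 (mod 49)
  7^8 ≡ 0² = 0 ≡ 0 (mod 49)
12 = 8 + 4, so 7^12 = 7^8 × 7^4 ≡ 0 × 0 (mod 49)
Multiplying step by step:
  0 × 0 = 0 ≡ 0 (mod 49)
Result: 7^12 ≡ 0 (mod 49)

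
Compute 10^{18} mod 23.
9

Using successive squaring:
Binary expansion of 18: 10010
Powers of 10 mod 23 (each is the square of the previous):
  10^1 ≡ 10 (mod 23)
  10^2 ≡ 10² = 100 ≡ 8 (mod 23)
  10^4 ≡ 8² = 64 ≡ 18 (mod 23)
  10^8 ≡ 18² = 324 ≡ 2 (mod 23)
  10^16 ≡ 2² = 4 ≡ 4 (mod 23)
18 = 16 + 2, so 10^18 = 10^16 × 10^2 ≡ 4 × 8 (mod 23)
Multiplying step by step:
  4 × 8 = 32 ≡ 9 (mod 23)
Result: 10^18 ≡ 9 (mod 23)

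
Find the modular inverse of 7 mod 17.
7^(-1) ≡ 5 (mod 17). Verification: 7 × 5 = 35 ≡ 1 (mod 17)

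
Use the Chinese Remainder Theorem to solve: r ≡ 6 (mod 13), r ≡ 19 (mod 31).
M = 13 × 31 = 403. M₁ = 31, y₁ ≡ 8 (mod 13). M₂ = 13, y₂ ≡ 12 (mod 31). r = 6×31×8 + 19×13×12 ≡ 19 (mod 403)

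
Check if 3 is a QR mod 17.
By Euler's criterion: 3^{8} ≡ 16 (mod 17). Since this equals -1 (≡ 16), 3 is not a QR.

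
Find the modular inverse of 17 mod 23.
17^(-1) ≡ 19 (mod 23). Verification: 17 × 19 = 323 ≡ 1 (mod 23)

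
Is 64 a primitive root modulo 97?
p - 1 = 96 has prime divisors 2, 3. Check 64^(96/q) mod 97 for each: 64^(96/2) = 64^48 ≡ 1, 64^(96/3) = 64^32 ≡ 1 (mod 97). Since 64^48 ≡ 1 (mod 97), the order of 64 divides 48 (in fact the order is 8) ≠ 96, so it is not a primitive root.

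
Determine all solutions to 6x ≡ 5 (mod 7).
2

Since gcd(6, 7) = 1 divides 5, a solution exists.
Multiply both sides by the inverse of 6 mod 7:
  6^(-1) mod 7 = 6
  x ≡ 6 × 5 ≡ 30 ≡ 2 (mod 7)
Verification: 6 × 2 = 12 = 1 × 7 + 5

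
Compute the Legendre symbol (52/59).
(52/59) = 52^{29} mod 59 = -1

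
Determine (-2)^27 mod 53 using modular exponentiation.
Using repeated squaring. (-2) ≡ 51 (mod 53). 27 = 16 + 8 + 2 + 1 (binary 11011). Repeated squaring mod 53: 51^1 ≡ 51; 51^2 ≡ 51² = 2601 ≡ 4; 51^4 ≡ 4² = 16 ≡ 16; 51^8 ≡ 16² = 256 ≡ 44; 51^16 ≡ 44² = 1936 ≡ 28. Multiply: (-2)^27 ≡ 51^16 × 51^8 × 51^2 × 51^1 ≡ 28 × 44 × 4 × 51 (mod 53): 28 × 44 = 1232 ≡ 13; 13 × 4 = 52 ≡ 52; 52 × 51 = 2652 ≡ 2. So (-2)^27 ≡ 2 (mod 53).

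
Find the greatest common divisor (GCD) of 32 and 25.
1

Using the Euclidean algorithm:
32 = 1 × 25 + 7
25 = 3 × 7 + 4
7 = 1 × 4 + 3
4 = 1 × 3 + 1
3 = 3 × 1 + 0

GCD(32, 25) = 1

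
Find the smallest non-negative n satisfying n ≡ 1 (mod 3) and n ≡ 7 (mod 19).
M = 3 × 19 = 57. M₁ = 19, y₁ ≡ 1 (mod 3). M₂ = 3, y₂ ≡ 13 (mod 19). n = 1×19×1 + 7×3×13 ≡ 7 (mod 57)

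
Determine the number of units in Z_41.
40

Prime factorization: 41 = 41
Using the formula φ(n) = n × Π(1 - 1/p) for each prime factor p:
φ(41) = 41 × (1 - 1/41)
φ(41) = 40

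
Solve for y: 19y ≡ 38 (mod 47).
2

Since gcd(19, 47) = 1 divides 38, a solution exists.
Multiply both sides by the inverse of 19 mod 47:
  19^(-1) mod 47 = 5
  x ≡ 5 × 38 ≡ 190 ≡ 2 (mod 47)
Verification: 19 × 2 = 38 = 0 × 47 + 38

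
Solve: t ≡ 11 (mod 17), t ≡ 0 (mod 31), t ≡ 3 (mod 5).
M = 17 × 31 × 5 = 2635. M₁ = 155, y₁ ≡ 9 (mod 17). M₂ = 85, y₂ ≡ 27 (mod 31). M₃ = 527, y₃ ≡ 3 (mod 5). t = 11×155×9 + 0×85×27 + 3×527×3 ≡ 1643 (mod 2635)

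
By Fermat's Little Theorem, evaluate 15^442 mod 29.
By Fermat: 15^{28} ≡ 1 (mod 29). 442 ≡ 22 (mod 28). So 15^{442} ≡ 15^{22} ≡ 6 (mod 29)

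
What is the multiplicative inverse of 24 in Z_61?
28

Using Extended Euclidean Algorithm:
gcd(24, 61) = 1
Bezout coefficients: 24 × 28 + 61 × -11 = 1
So 24 × 28 ≡ 1 (mod 61)
The inverse is 28 mod 61 = 28
Verification: 24 × 28 = 672 = 11 × 61 + 1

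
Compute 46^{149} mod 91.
37

Using successive squaring:
Binary expansion of 149: 10010101
Powers of 46 mod 91 (each is the square of the previous):
  46^1 ≡ 46 (mod 91)
  46^2 ≡ 46² = 2116 ≡ 23 (mod 91)
  46^4 ≡ 23² = 529 ≡ 74 (mod 91)
  46^8 ≡ 74² = 5476 ≡ 16 (mod 91)
  46^16 ≡ 16² = 256 ≡ 74 (mod 91)
  46^32 ≡ 74² = 5476 ≡ 16 (mod 91)
  46^64 ≡ 16² = 256 ≡ 74 (mod 91)
  46^128 ≡ 74² = 5476 ≡ 16 (mod 91)
149 = 128 + 16 + 4 + 1, so 46^149 = 46^128 × 46^16 × 46^4 × 46^1 ≡ 16 × 74 × 74 × 46 (mod 91)
Multiplying step by step:
  16 × 74 = 1184 ≡ 1 (mod 91)
  1 × 74 = 74 ≡ 74 (mod 91)
  74 × 46 = 3404 ≡ 37 (mod 91)
Result: 46^149 ≡ 37 (mod 91)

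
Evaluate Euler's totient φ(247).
216

Prime factorization: 247 = 13 × 19
Using the formula φ(n) = n × Π(1 - 1/p) for each prime factor p:
φ(247) = 247 × (1 - 1/13) × (1 - 1/19)
φ(247) = 216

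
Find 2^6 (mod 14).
6 = 4 + 2 (binary 110). Repeated squaring mod 14: 2^1 ≡ 2; 2^2 ≡ 2² = 4 ≡ 4; 2^4 ≡ 4² = 16 ≡ 2. Multiply: 2^6 = 2^4 × 2^2 ≡ 2 × 4 (mod 14): 2 × 4 = 8 ≡ 8. So 2^6 ≡ 8 (mod 14).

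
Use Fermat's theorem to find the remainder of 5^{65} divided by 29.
4

By Fermat's Little Theorem, a^(p-1) ≡ 1 (mod p) for prime p and gcd(a, p) = 1
Here p = 29, so 5^28 ≡ 1 (mod 29)
We can reduce the exponent: 65 mod 28 = 9
So 5^65 ≡ 5^9 (mod 29)
Computing: 5^9 mod 29 = 4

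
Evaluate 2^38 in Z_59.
Using repeated squaring. 38 = 32 + 4 + 2 (binary 100110). Repeated squaring mod 59: 2^1 ≡ 2; 2^2 ≡ 2² = 4 ≡ 4; 2^4 ≡ 4² = 16 ≡ 16; 2^8 ≡ 16² = 256 ≡ 20; 2^16 ≡ 20² = 400 ≡ 46; 2^32 ≡ 46² = 2116 ≡ 51. Multiply: 2^38 = 2^32 × 2^4 × 2^2 ≡ 51 × 16 × 4 (mod 59): 51 × 16 = 816 ≡ 49; 49 × 4 = 196 ≡ 19. So 2^38 ≡ 19 (mod 59).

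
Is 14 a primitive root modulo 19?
Yes

To verify, check if 14^(18/q) ≢ 1 (mod 19) for each prime divisor q of 18
Divisors of 18 = 18: [1, 2, 3, 6, 9, 18]
  14^(18/2) = 14^9 ≡ 18 (mod 19)
  14^(18/3) = 14^6 ≡ 7 (mod 19)
Conclusion: 14 is a primitive root modulo 19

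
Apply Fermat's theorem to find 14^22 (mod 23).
By Fermat's Little Theorem, 14^{22} ≡ 1 (mod 23) since 23 is prime and gcd(14, 23) = 1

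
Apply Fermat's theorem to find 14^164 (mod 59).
By Fermat: 14^{58} ≡ 1 (mod 59). 164 = 2×58 + 48. So 14^{164} ≡ 14^{48} ≡ 9 (mod 59)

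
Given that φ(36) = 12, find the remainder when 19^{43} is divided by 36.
By Euler: 19^{12} ≡ 1 (mod 36) since gcd(19, 36) = 1. 43 = 3×12 + 7. So 19^{43} ≡ 19^{7} ≡ 19 (mod 36)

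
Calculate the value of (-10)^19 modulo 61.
Using repeated squaring. (-10) ≡ 51 (mod 61). 19 = 16 + 2 + 1 (binary 10011). Repeated squaring mod 61: 51^1 ≡ 51; 51^2 ≡ 51² = 2601 ≡ 39; 51^4 ≡ 39² = 1521 ≡ 57; 51^8 ≡ 57² = 3249 ≡ 16; 51^16 ≡ 16² = 256 ≡ 12. Multiply: (-10)^19 ≡ 51^16 × 51^2 × 51^1 ≡ 12 × 39 × 51 (mod 61): 12 × 39 = 468 ≡ 41; 41 × 51 = 2091 ≡ 17. So (-10)^19 ≡ 17 (mod 61).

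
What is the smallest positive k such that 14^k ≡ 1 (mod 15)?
Powers of 14 mod 15: 14^1≡14, 14^2≡1. Order = 2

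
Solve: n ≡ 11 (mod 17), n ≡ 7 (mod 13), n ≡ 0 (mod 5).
M = 17 × 13 × 5 = 1105. M₁ = 65, y₁ ≡ 11 (mod 17). M₂ = 85, y₂ ≡ 2 (mod 13). M₃ = 221, y₃ ≡ 1 (mod 5). n = 11×65×11 + 7×85×2 + 0×221×1 ≡ 215 (mod 1105)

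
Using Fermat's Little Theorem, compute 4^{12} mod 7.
1

By Fermat's Little Theorem, a^(p-1) ≡ 1 (mod p) for prime p and gcd(a, p) = 1
Here p = 7, so 4^6 ≡ 1 (mod 7)
We can reduce the exponent: 12 mod 6 = 0
So 4^12 ≡ 4^0 (mod 7)
Computing: 4^0 mod 7 = 1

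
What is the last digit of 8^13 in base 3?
Using Fermat: 8^{2} ≡ 1 (mod 3). 13 ≡ 1 (mod 2). So 8^{13} ≡ 8^{1} ≡ 2 (mod 3)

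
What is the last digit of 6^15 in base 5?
Using Fermat: 6^{4} ≡ 1 (mod 5). 15 ≡ 3 (mod 4). So 6^{15} ≡ 6^{3} ≡ 1 (mod 5)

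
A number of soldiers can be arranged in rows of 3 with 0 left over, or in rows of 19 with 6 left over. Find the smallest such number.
M = 3 × 19 = 57. M₁ = 19, y₁ ≡ 1 (mod 3). M₂ = 3, y₂ ≡ 13 (mod 19). m = 0×19×1 + 6×3×13 ≡ 6 (mod 57). The smallest positive such number is 6.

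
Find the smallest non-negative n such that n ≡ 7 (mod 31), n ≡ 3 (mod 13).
224

Using the Chinese Remainder Theorem:
M = product of moduli = 403
For equation 1: M_1 = 13, 13 ≡ 13 (mod 31), inverse of 13 mod 31 is 12 (check: 13 × 12 = 156 ≡ 1 (mod 31))
For equation 2: M_2 = 31, 31 ≡ 5 (mod 13), inverse of 31 mod 13 is 8 (check: 5 × 8 = 40 ≡ 1 (mod 13))
Combine: n ≡ Σ r_i×M_i×(M_i⁻¹ mod m_i) = 7×13×12 + 3×31×8 = 1092 + 744 = 1836
1836 mod 403 = 224
n ≡ 224 (mod 403)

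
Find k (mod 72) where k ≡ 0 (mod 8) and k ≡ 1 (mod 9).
M = 8 × 9 = 72. M₁ = 9, y₁ ≡ 1 (mod 8). M₂ = 8, y₂ ≡ 8 (mod 9). k = 0×9×1 + 1×8×8 ≡ 64 (mod 72)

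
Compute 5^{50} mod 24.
1

Using successive squaring:
Binary expansion of 50: 110010
Powers of 5 mod 24 (each is the square of the previous):
  5^1 ≡ 5 (mod 24)
  5^2 ≡ 5² = 25 ≡ 1 (mod 24)
  5^4 ≡ 1² = 1 ≡ 1 (mod 24)
  5^8 ≡ 1² = 1 ≡ 1 (mod 24)
  5^16 ≡ 1² = 1 ≡ 1 (mod 24)
  5^32 ≡ 1² = 1 ≡ 1 (mod 24)
50 = 32 + 16 + 2, so 5^50 = 5^32 × 5^16 × 5^2 ≡ 1 × 1 × 1 (mod 24)
Multiplying step by step:
  1 × 1 = 1 ≡ 1 (mod 24)
  1 × 1 = 1 ≡ 1 (mod 24)
Result: 5^50 ≡ 1 (mod 24)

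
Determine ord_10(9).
Powers of 9 mod 10: 9^1≡9, 9^2≡1. Order = 2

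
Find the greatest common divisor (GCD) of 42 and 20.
2

Using the Euclidean algorithm:
42 = 2 × 20 + 2
20 = 10 × 2 + 0

GCD(42, 20) = 2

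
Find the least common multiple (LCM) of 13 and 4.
52

First find GCD(13, 4) using the Euclidean algorithm:
13 = 3 × 4 + 1
4 = 4 × 1 + 0
GCD(13, 4) = 1

LCM formula: LCM(a, b) = (a × b) / GCD(a, b)
LCM(13, 4) = (13 × 4) / 1
LCM(13, 4) = 52 / 1
LCM(13, 4) = 52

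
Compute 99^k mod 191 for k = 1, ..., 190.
g^1, g^2, ..., g^{190} mod 191: {99, 60, 19, 162, 185, 170, 22, 77, 174, 36, 126, 59, 111, 102, 166, 8, 28, 98, 152, 150, 143, 23, 176, 43, 55, 97, 53, 90, 124, 52, 182, 64, 33, 20, 70, 54, 189, 184, 71, 153, 58, 12, 42, 147, 37, 34, 119, 130, 73, 160, 178, 50, 175, 135, 186, 78, 82, 96, 145, 30, 105, 81, 188, 85, 11, 134, 87, 18, 63, 125, 151, 51, 83, 4, 14, 49, 76, 75, 167, 107, 88, 117, 123, 144, 122, 45, 62, 26, 91, 32, 112, 10, 35, 27, 190, 92, 131, 172, 29, 6, 21, 169, 114, 17, 155, 65, 132, 80, 89, 25, 183, 163, 93, 39, 41, 48, 168, 15, 148, 136, 94, 138, 101, 67, 139, 9, 127, 158, 171, 121, 137, 2, 7, 120, 38, 133, 179, 149, 44, 154, 157, 72, 61, 118, 31, 13, 141, 16, 56, 5, 113, 109, 95, 46, 161, 86, 110, 3, 106, 180, 57, 104, 173, 128, 66, 40, 140, 108, 187, 177, 142, 115, 116, 24, 84, 103, 74, 68, 47, 69, 146, 129, 165, 100, 159, 79, 181, 156, 164, 1}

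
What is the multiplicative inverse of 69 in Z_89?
40

Using Extended Euclidean Algorithm:
gcd(69, 89) = 1
Bezout coefficients: 69 × 40 + 89 × -31 = 1
So 69 × 40 ≡ 1 (mod 89)
The inverse is 40 mod 89 = 40
Verification: 69 × 40 = 2760 = 31 × 89 + 1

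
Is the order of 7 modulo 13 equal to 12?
Yes, ord_13(7) = 12.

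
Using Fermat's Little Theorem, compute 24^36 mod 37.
By Fermat's Little Theorem, 24^{36} ≡ 1 (mod 37) since 37 is prime and gcd(24, 37) = 1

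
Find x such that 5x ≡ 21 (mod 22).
13

Since gcd(5, 22) = 1 divides 21, a solution exists.
Multiply both sides by the inverse of 5 mod 22:
  5^(-1) mod 22 = 9
  x ≡ 9 × 21 ≡ 189 ≡ 13 (mod 22)
Verification: 5 × 13 = 65 = 2 × 22 + 21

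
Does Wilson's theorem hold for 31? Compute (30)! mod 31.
(30)! mod 31 = 30. Since this equals -1 (mod 31), Wilson confirms 31 is prime.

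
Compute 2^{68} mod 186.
70

Using successive squaring:
Binary expansion of 68: 1000100
Powers of 2 mod 186 (each is the square of the previous):
  2^1 ≡ 2 (mod 186)
  2^2 ≡ 2² = 4 ≡ 4 (mod 186)
  2^4 ≡ 4² = 16 ≡ 16 (mod 186)
  2^8 ≡ 16² = 256 ≡ 70 (mod 186)
  2^16 ≡ 70² = 4900 ≡ 64 (mod 186)
  2^32 ≡ 64² = 4096 ≡ 4 (mod 186)
  2^64 ≡ 4² = 16 ≡ 16 (mod 186)
68 = 64 + 4, so 2^68 = 2^64 × 2^4 ≡ 16 × 16 (mod 186)
Multiplying step by step:
  16 × 16 = 256 ≡ 70 (mod 186)
Result: 2^68 ≡ 70 (mod 186)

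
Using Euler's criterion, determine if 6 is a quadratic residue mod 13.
By Euler's criterion: 6^{6} ≡ 12 (mod 13). Since this equals -1 (≡ 12), 6 is not a QR.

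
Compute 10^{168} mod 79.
8

Using successive squaring:
Binary expansion of 168: 10101000
Powers of 10 mod 79 (each is the square of the previous):
  10^1 ≡ 10 (mod 79)
  10^2 ≡ 10² = 100 ≡ 21 (mod 79)
  10^4 ≡ 21² = 441 ≡ 46 (mod 79)
  10^8 ≡ 46² = 2116 ≡ 62 (mod 79)
  10^16 ≡ 62² = 3844 ≡ 52 (mod 79)
  10^32 ≡ 52² = 2704 ≡ 18 (mod 79)
  10^64 ≡ 18² = 324 ≡ 8 (mod 79)
  10^128 ≡ 8² = 64 ≡ 64 (mod 79)
168 = 128 + 32 + 8, so 10^168 = 10^128 × 10^32 × 10^8 ≡ 64 × 18 × 62 (mod 79)
Multiplying step by step:
  64 × 18 = 1152 ≡ 46 (mod 79)
  46 × 62 = 2852 ≡ 8 (mod 79)
Result: 10^168 ≡ 8 (mod 79)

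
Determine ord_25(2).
Powers of 2 mod 25: 2^1≡2, 2^2≡4, 2^3≡8, 2^4≡16, 2^5≡7, 2^6≡14, 2^7≡3, 2^8≡6, 2^9≡12, 2^10≡24, 2^11≡23, 2^12≡21, 2^13≡17, 2^14≡9, 2^15≡18, 2^16≡11, 2^17≡22, 2^18≡19, 2^19≡13, 2^20≡1. Order = 20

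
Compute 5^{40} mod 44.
1

Using successive squaring:
Binary expansion of 40: 101000
Powers of 5 mod 44 (each is the square of the previous):
  5^1 ≡ 5 (mod 44)
  5^2 ≡ 5² = 25 ≡ 25 (mod 44)
  5^4 ≡ 25² = 625 ≡ 9 (mod 44)
  5^8 ≡ 9² = 81 ≡ 37 (mod 44)
  5^16 ≡ 37² = 1369 ≡ 5 (mod 44)
  5^32 ≡ 5² = 25 ≡ 25 (mod 44)
40 = 32 + 8, so 5^40 = 5^32 × 5^8 ≡ 25 × 37 (mod 44)
Multiplying step by step:
  25 × 37 = 925 ≡ 1 (mod 44)
Result: 5^40 ≡ 1 (mod 44)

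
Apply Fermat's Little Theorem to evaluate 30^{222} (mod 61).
27

By Fermat's Little Theorem, a^(p-1) ≡ 1 (mod p) for prime p and gcd(a, p) = 1
Here p = 61, so 30^60 ≡ 1 (mod 61)
We can reduce the exponent: 222 mod 60 = 42
So 30^222 ≡ 30^42 (mod 61)
Computing: 30^42 mod 61 = 27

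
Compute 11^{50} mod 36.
13

Using successive squaring:
Binary expansion of 50: 110010
Powers of 11 mod 36 (each is the square of the previous):
  11^1 ≡ 11 (mod 36)
  11^2 ≡ 11² = 121 ≡ 13 (mod 36)
  11^4 ≡ 13² = 169 ≡ 25 (mod 36)
  11^8 ≡ 25² = 625 ≡ 13 (mod 36)
  11^16 ≡ 13² = 169 ≡ 25 (mod 36)
  11^32 ≡ 25² = 625 ≡ 13 (mod 36)
50 = 32 + 16 + 2, so 11^50 = 11^32 × 11^16 × 11^2 ≡ 13 × 25 × 13 (mod 36)
Multiplying step by step:
  13 × 25 = 325 ≡ 1 (mod 36)
  1 × 13 = 13 ≡ 13 (mod 36)
Result: 11^50 ≡ 13 (mod 36)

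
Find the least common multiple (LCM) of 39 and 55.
2145

First find GCD(39, 55) using the Euclidean algorithm:
39 = 0 × 55 + 39
55 = 1 × 39 + 16
39 = 2 × 16 + 7
16 = 2 × 7 + 2
7 = 3 × 2 + 1
2 = 2 × 1 + 0
GCD(39, 55) = 1

LCM formula: LCM(a, b) = (a × b) / GCD(a, b)
LCM(39, 55) = (39 × 55) / 1
LCM(39, 55) = 2145 / 1
LCM(39, 55) = 2145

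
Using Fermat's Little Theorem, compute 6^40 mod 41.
By Fermat's Little Theorem, 6^{40} ≡ 1 (mod 41) since 41 is prime and gcd(6, 41) = 1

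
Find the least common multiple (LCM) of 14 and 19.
266

First find GCD(14, 19) using the Euclidean algorithm:
14 = 0 × 19 + 14
19 = 1 × 14 + 5
14 = 2 × 5 + 4
5 = 1 × 4 + 1
4 = 4 × 1 + 0
GCD(14, 19) = 1

LCM formula: LCM(a, b) = (a × b) / GCD(a, b)
LCM(14, 19) = (14 × 19) / 1
LCM(14, 19) = 266 / 1
LCM(14, 19) = 266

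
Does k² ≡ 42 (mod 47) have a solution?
By Euler's criterion: 42^{23} ≡ 1 (mod 47). Since this equals 1, 42 is a QR.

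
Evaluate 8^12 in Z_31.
Using repeated squaring. 12 = 8 + 4 (binary 1100). Repeated squaring mod 31: 8^1 ≡ 8; 8^2 ≡ 8² = 64 ≡ 2; 8^4 ≡ 2² = 4 ≡ 4; 8^8 ≡ 4² = 16 ≡ 16. Multiply: 8^12 = 8^8 × 8^4 ≡ 16 × 4 (mod 31): 16 × 4 = 64 ≡ 2. So 8^12 ≡ 2 (mod 31).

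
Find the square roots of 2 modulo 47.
The square roots of 2 mod 47 are 7 and 40. Verify: 7² = 49 ≡ 2 (mod 47)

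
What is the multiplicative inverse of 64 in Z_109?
64^(-1) ≡ 46 (mod 109). Verification: 64 × 46 = 2944 ≡ 1 (mod 109)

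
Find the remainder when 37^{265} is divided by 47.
By Fermat: 37^{46} ≡ 1 (mod 47). 265 = 5×46 + 35. So 37^{265} ≡ 37^{35} ≡ 32 (mod 47)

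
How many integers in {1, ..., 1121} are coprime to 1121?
1044

Prime factorization: 1121 = 19 × 59
Using the formula φ(n) = n × Π(1 - 1/p) for each prime factor p:
φ(1121) = 1121 × (1 - 1/19) × (1 - 1/59)
φ(1121) = 1044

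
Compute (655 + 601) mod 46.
14

(655 + 601) = 1256
1256 mod 46 = 14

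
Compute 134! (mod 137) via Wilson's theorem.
(136)! = (134)! × (135) × (136) ≡ -1 (mod 137). So (134)! ≡ -1 × [(136)(135)]^(-1) ≡ 68 (mod 137)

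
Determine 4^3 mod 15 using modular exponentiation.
3 = 2 + 1 (binary 11). Repeated squaring mod 15: 4^1 ≡ 4; 4^2 ≡ 4² = 16 ≡ 1. Multiply: 4^3 = 4^2 × 4^1 ≡ 1 × 4 (mod 15): 1 × 4 = 4 ≡ 4. So 4^3 ≡ 4 (mod 15).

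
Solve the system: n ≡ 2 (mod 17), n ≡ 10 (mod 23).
M = 17 × 23 = 391. M₁ = 23, y₁ ≡ 3 (mod 17). M₂ = 17, y₂ ≡ 19 (mod 23). n = 2×23×3 + 10×17×19 ≡ 240 (mod 391)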